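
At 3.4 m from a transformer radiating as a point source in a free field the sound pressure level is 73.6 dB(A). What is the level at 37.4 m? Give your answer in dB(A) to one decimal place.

For a point source, L₂ = L₁ − 20·log₁₀(r₂/r₁).
L₂ = 73.6 − 20·log₁₀(37.4/3.4) = 73.6 − 20.828 = 52.77 dB(A).

52.8 dB(A)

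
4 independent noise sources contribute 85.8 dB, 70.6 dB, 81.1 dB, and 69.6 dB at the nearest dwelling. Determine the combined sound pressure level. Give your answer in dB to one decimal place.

For uncorrelated sources the intensities add, so convert each level to linear form, sum, and take 10·log₁₀ of the total.
Σ 10^(L/10) = 10^(85.8/10) + 10^(70.6/10) + 10^(81.1/10) + 10^(69.6/10) = 5.296e+08.
L_total = 10·log₁₀(5.296e+08) = 87.24 dB.

87.2 dB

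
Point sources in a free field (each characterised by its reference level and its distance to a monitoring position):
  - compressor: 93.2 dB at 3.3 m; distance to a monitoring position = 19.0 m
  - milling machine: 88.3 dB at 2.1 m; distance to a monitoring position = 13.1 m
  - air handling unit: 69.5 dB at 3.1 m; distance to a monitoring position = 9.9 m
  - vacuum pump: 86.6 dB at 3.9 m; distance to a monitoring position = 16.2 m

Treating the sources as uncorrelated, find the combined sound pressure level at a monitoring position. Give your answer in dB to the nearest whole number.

80 dB

Apply inverse-square spreading to bring every level to the receiver, then sum 10^(L/10).
compressor: 93.2 − 20·log₁₀(19.0/3.3) = 93.2 − 15.20 = 78.00 dB.
milling machine: 88.3 − 20·log₁₀(13.1/2.1) = 88.3 − 15.90 = 72.40 dB.
air handling unit: 69.5 − 20·log₁₀(9.9/3.1) = 69.5 − 10.09 = 59.41 dB.
vacuum pump: 86.6 − 20·log₁₀(16.2/3.9) = 86.6 − 12.37 = 74.23 dB.
Σ 10^(L/10) = 1.078e+08 → L_total = 10·log₁₀(1.078e+08) = 80.32 dB.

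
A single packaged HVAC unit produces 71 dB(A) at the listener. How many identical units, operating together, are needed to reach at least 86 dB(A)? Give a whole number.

The shortfall is 86 − 71 = 15.0 dB, and N units add 10·log₁₀ N, so need 10·log₁₀ N ≥ 15.0.
N ≥ 10^(15.0/10) = 31.623, so N = 32.

32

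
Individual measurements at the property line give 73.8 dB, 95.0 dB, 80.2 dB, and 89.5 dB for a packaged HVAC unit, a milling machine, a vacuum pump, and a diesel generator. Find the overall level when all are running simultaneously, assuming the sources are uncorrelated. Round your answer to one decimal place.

Incoherent sources combine by intensity addition: L_total = 10·log₁₀(Σ 10^(L_i/10)).
Σ 10^(L/10) = 10^(73.8/10) + 10^(95.0/10) + 10^(80.2/10) + 10^(89.5/10) = 4.182e+09.
L_total = 10·log₁₀(4.182e+09) = 96.21 dB.

96.2 dB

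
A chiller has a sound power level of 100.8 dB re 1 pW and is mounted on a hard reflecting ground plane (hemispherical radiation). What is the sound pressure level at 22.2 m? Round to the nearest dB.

The power spreads over a hemisphere of area 2π·r², so L_p = L_w − 10·log₁₀(2π·r²).
2π·r² = 3097 m², 10·log₁₀ of that is 34.909 dB.
L_p = 100.8 − 34.909 = 65.89 dB.

66 dB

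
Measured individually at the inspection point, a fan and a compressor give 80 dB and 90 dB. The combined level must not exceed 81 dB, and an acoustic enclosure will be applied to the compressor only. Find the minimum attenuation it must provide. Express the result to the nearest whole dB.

16 dB

Everything except the compressor sums to 10^(80/10) = 1.000e+08 in linear terms, 80.00 dB.
To meet 81 dB overall, the treated compressor may contribute at most 10^(81/10) − 1.000e+08 = 2.589e+07, i.e. 74.13 dB.
So the compressor must be reduced from 90 to 74.13 dB: IL = 15.87 dB.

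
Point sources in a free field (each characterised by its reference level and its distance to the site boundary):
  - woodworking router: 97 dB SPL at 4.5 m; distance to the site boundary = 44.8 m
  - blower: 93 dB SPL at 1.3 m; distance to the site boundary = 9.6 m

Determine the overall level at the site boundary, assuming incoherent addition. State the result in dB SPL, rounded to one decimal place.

79.4 dB SPL

First find each source's level at the receiver (point-source: −20·log₁₀(r/r_ref)), then combine on an intensity basis.
woodworking router: 97 − 20·log₁₀(44.8/4.5) = 97 − 19.96 = 77.04 dB SPL.
blower: 93 − 20·log₁₀(9.6/1.3) = 93 − 17.37 = 75.63 dB SPL.
Σ 10^(L/10) = 8.716e+07 → L_total = 10·log₁₀(8.716e+07) = 79.40 dB SPL.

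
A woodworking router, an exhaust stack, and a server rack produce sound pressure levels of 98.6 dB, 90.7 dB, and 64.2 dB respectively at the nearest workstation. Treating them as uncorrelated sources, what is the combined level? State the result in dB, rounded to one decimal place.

For uncorrelated sources the intensities add, so convert each level to linear form, sum, and take 10·log₁₀ of the total.
Σ 10^(L/10) = 10^(98.6/10) + 10^(90.7/10) + 10^(64.2/10) = 8.422e+09.
L_total = 10·log₁₀(8.422e+09) = 99.25 dB.

99.3 dB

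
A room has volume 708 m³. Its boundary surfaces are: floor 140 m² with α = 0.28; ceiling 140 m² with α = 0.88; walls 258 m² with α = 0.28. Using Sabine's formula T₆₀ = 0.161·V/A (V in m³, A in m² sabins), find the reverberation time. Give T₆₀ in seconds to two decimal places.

A = Σ Sᵢαᵢ = 140·0.28 + 140·0.88 + 258·0.28 = 234.64 m².
T₆₀ = 0.161 × 708 / 234.64 = 0.486 s.

0.49 s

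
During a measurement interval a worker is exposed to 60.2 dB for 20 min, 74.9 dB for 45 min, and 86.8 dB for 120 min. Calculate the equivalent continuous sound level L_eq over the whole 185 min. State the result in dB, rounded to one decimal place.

85.0 dB

Weight each interval's intensity by its duration and average over T = 185 min:
Σ tᵢ·10^(Lᵢ/10) = 20·10^(60.2/10) + 45·10^(74.9/10) + 120·10^(86.8/10) = 5.885e+10.
L_eq = 10·log₁₀(5.885e+10/185) = 85.03 dB.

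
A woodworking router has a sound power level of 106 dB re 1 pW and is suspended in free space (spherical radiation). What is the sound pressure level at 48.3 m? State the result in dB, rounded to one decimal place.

61.3 dB

The power spreads over a sphere of area 4π·r², so L_p = L_w − 10·log₁₀(4π·r²).
4π·r² = 2.932e+04 m², 10·log₁₀ of that is 44.671 dB.
L_p = 106 − 44.671 = 61.33 dB.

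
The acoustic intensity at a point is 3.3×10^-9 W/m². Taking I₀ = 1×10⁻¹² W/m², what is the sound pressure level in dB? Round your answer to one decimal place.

I/I₀ = 3.3×10^-9/10⁻¹² = 3.3×10^3, and L = 10·log₁₀(I/I₀).
L = 10·(0.5185 + 3) = 35.19 dB.

35.2 dB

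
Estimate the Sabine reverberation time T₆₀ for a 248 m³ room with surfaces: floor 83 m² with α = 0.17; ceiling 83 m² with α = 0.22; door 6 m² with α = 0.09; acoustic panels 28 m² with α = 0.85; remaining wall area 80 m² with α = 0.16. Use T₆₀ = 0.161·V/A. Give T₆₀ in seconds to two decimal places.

Summing Sᵢαᵢ: 83·0.17 + 83·0.22 + 6·0.09 + 28·0.85 + 80·0.16 = 69.51 m².
T₆₀ = 0.161 × 248 / 69.51 = 0.574 s.

0.57 s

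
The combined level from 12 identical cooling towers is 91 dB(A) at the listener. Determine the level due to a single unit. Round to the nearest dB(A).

80 dB(A)

For N identical incoherent sources L_total = L₁ + 10·log₁₀ N, so L₁ = 91 − 10·log₁₀(12) = 91 − 10.792.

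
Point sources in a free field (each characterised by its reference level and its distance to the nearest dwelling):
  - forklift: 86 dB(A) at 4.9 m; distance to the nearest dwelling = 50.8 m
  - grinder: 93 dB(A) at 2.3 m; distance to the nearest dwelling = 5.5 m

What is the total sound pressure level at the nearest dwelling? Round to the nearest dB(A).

Apply inverse-square spreading to bring every level to the receiver, then sum 10^(L/10).
forklift: 86 − 20·log₁₀(50.8/4.9) = 86 − 20.31 = 65.69 dB(A).
grinder: 93 − 20·log₁₀(5.5/2.3) = 93 − 7.57 = 85.43 dB(A).
Σ 10^(L/10) = 3.526e+08 → L_total = 10·log₁₀(3.526e+08) = 85.47 dB(A).

85 dB(A)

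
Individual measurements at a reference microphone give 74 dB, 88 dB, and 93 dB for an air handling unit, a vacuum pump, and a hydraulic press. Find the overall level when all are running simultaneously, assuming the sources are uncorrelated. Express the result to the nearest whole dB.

94 dB

For uncorrelated sources the intensities add, so convert each level to linear form, sum, and take 10·log₁₀ of the total.
Σ 10^(L/10) = 10^(74/10) + 10^(88/10) + 10^(93/10) = 2.651e+09.
L_total = 10·log₁₀(2.651e+09) = 94.23 dB.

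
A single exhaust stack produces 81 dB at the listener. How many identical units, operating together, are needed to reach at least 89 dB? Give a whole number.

7

N identical sources give L₁ + 10·log₁₀ N, so require 10·log₁₀ N ≥ 89 − 81 = 8.0 dB.
N ≥ 10^(8.0/10) = 6.310, so N = 7.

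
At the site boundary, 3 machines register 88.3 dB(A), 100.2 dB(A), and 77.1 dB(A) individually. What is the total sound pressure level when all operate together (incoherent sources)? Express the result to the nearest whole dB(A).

100 dB(A)

Incoherent sources combine by intensity addition: L_total = 10·log₁₀(Σ 10^(L_i/10)).
Σ 10^(L/10) = 10^(88.3/10) + 10^(100.2/10) + 10^(77.1/10) = 1.120e+10.
L_total = 10·log₁₀(1.120e+10) = 100.49 dB(A).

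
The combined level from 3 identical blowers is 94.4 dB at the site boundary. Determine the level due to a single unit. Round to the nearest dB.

For N identical incoherent sources L_total = L₁ + 10·log₁₀ N, so L₁ = 94.4 − 10·log₁₀(3) = 94.4 − 4.771.

90 dB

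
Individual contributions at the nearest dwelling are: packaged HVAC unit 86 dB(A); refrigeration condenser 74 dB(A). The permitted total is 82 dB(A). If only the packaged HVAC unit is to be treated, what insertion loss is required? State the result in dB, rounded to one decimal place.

4.7 dB

Everything except the packaged HVAC unit sums to 10^(74/10) = 2.512e+07 in linear terms, 74.00 dB(A).
To meet 82 dB(A) overall, the treated packaged HVAC unit may contribute at most 10^(82/10) − 2.512e+07 = 1.334e+08, i.e. 81.25 dB(A).
So the packaged HVAC unit must be reduced from 86 to 81.25 dB(A): IL = 4.75 dB.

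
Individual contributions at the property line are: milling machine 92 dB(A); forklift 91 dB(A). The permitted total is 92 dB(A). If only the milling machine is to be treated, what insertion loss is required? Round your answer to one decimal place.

6.9 dB

Everything except the milling machine sums to 10^(91/10) = 1.259e+09 in linear terms, 91.00 dB(A).
To meet 92 dB(A) overall, the treated milling machine may contribute at most 10^(92/10) − 1.259e+09 = 3.260e+08, i.e. 85.13 dB(A).
Required insertion loss = 92 − 85.13 = 6.87 dB.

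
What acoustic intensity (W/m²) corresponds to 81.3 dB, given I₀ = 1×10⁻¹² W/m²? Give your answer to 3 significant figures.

I/I₀ = 10^(81.3/10) = 1.349e+08, so I = 1.349e+08 × 10⁻¹² W/m².

0.000135 W/m²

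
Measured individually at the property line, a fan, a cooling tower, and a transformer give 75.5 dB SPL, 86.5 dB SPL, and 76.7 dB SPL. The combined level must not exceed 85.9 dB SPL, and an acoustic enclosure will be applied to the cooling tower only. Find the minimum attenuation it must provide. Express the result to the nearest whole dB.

Fixed contribution from the other sources: Σ 10^(L/10) = 10^(75.5/10) + 10^(76.7/10) = 8.225e+07 (79.15 dB SPL).
To meet 85.9 dB SPL overall, the treated cooling tower may contribute at most 10^(85.9/10) − 8.225e+07 = 3.068e+08, i.e. 84.87 dB SPL.
Required insertion loss = 86.5 − 84.87 = 1.63 dB.

2 dB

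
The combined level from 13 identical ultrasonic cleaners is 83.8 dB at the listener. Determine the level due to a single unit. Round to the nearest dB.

73 dB

13 equal contributions raise the level by 10·log₁₀ 13 = 11.139 dB, so each unit alone gives 83.8 − 11.139.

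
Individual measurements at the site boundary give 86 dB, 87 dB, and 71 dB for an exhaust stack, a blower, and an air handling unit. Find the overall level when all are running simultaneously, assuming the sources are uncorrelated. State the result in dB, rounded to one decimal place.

Incoherent sources combine by intensity addition: L_total = 10·log₁₀(Σ 10^(L_i/10)).
Σ 10^(L/10) = 10^(86/10) + 10^(87/10) + 10^(71/10) = 9.119e+08.
L_total = 10·log₁₀(9.119e+08) = 89.60 dB.

89.6 dB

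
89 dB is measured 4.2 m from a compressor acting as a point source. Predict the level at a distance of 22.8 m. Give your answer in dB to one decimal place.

74.3 dB

For a point source, L₂ = L₁ − 20·log₁₀(r₂/r₁).
L₂ = 89 − 20·log₁₀(22.8/4.2) = 89 − 14.694 = 74.31 dB.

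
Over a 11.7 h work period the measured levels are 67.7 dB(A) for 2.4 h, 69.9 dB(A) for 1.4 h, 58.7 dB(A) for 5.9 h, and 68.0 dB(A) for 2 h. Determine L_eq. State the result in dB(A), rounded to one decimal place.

L_eq = 10·log₁₀[(1/T)·Σ tᵢ·10^(Lᵢ/10)] with T = 11.7 h.
Σ tᵢ·10^(Lᵢ/10) = 2.4·10^(67.7/10) + 1.4·10^(69.9/10) + 5.9·10^(58.7/10) + 2·10^(68.0/10) = 4.481e+07.
L_eq = 10·log₁₀(4.481e+07/11.7) = 65.83 dB(A).

65.8 dB(A)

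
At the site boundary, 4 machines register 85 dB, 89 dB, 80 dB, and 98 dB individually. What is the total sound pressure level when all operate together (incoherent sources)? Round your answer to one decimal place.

For uncorrelated sources the intensities add, so convert each level to linear form, sum, and take 10·log₁₀ of the total.
Σ 10^(L/10) = 10^(85/10) + 10^(89/10) + 10^(80/10) + 10^(98/10) = 7.520e+09.
L_total = 10·log₁₀(7.520e+09) = 98.76 dB.

98.8 dB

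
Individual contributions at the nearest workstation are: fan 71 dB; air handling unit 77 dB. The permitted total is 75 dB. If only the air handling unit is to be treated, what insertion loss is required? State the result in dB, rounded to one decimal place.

4.2 dB

Everything except the air handling unit sums to 10^(71/10) = 1.259e+07 in linear terms, 71.00 dB.
To meet 75 dB overall, the treated air handling unit may contribute at most 10^(75/10) − 1.259e+07 = 1.903e+07, i.e. 72.80 dB.
So the air handling unit must be reduced from 77 to 72.80 dB: IL = 4.20 dB.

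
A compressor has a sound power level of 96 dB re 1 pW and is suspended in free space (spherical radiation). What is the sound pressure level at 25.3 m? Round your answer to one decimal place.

56.9 dB

Free-field spherical radiation: L_p = L_w − 10·log₁₀(4π·r²), r = 25.3 m.
4π·r² = 8044 m², 10·log₁₀ of that is 39.055 dB.
L_p = 96 − 39.055 = 56.95 dB.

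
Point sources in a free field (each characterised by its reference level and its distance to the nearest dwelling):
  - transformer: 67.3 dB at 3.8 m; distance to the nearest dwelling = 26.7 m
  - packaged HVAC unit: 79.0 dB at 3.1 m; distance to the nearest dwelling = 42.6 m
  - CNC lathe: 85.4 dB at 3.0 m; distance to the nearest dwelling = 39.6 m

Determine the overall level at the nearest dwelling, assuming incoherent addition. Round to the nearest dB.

64 dB

Apply inverse-square spreading to bring every level to the receiver, then sum 10^(L/10).
transformer: 67.3 − 20·log₁₀(26.7/3.8) = 67.3 − 16.93 = 50.37 dB.
packaged HVAC unit: 79.0 − 20·log₁₀(42.6/3.1) = 79.0 − 22.76 = 56.24 dB.
CNC lathe: 85.4 − 20·log₁₀(39.6/3.0) = 85.4 − 22.41 = 62.99 dB.
Σ 10^(L/10) = 2.519e+06 → L_total = 10·log₁₀(2.519e+06) = 64.01 dB.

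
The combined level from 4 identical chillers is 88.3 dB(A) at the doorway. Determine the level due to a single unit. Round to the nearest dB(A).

82 dB(A)

4 equal contributions raise the level by 10·log₁₀ 4 = 6.021 dB, so each unit alone gives 88.3 − 6.021.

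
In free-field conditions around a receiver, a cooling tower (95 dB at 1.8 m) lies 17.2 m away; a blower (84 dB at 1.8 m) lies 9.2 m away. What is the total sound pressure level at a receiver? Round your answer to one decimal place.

76.5 dB

Propagate each source to the receiver with L = L_ref − 20·log₁₀(r/r_ref), then add intensities.
cooling tower: 95 − 20·log₁₀(17.2/1.8) = 95 − 19.61 = 75.39 dB.
blower: 84 − 20·log₁₀(9.2/1.8) = 84 − 14.17 = 69.83 dB.
Σ 10^(L/10) = 4.425e+07 → L_total = 10·log₁₀(4.425e+07) = 76.46 dB.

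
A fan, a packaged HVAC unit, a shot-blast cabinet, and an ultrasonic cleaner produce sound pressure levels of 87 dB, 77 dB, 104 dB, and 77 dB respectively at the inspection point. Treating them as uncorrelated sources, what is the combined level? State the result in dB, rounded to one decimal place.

104.1 dB

For uncorrelated sources the intensities add, so convert each level to linear form, sum, and take 10·log₁₀ of the total.
Σ 10^(L/10) = 10^(87/10) + 10^(77/10) + 10^(104/10) + 10^(77/10) = 2.572e+10.
L_total = 10·log₁₀(2.572e+10) = 104.10 dB.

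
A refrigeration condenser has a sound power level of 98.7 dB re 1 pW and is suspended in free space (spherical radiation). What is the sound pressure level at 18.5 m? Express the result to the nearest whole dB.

L_p = L_w − 10·log₁₀(4π·r²) with r = 18.5 m.
4π·r² = 4301 m², 10·log₁₀ of that is 36.336 dB.
L_p = 98.7 − 36.336 = 62.36 dB.

62 dB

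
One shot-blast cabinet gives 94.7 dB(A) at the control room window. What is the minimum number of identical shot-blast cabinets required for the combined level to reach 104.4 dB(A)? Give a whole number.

The shortfall is 104.4 − 94.7 = 9.7 dB, and N units add 10·log₁₀ N, so need 10·log₁₀ N ≥ 9.7.
N ≥ 10^(9.7/10) = 9.333, so N = 10.

10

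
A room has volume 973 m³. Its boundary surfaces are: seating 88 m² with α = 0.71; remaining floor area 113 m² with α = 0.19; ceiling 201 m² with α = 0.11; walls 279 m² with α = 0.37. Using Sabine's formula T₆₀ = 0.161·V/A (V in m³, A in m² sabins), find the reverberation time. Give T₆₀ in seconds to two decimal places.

Total absorption A = 88·0.71 + 113·0.19 + 201·0.11 + 279·0.37 = 209.29 m² sabins.
T₆₀ = 0.161 × 973 / 209.29 = 0.748 s.

0.75 s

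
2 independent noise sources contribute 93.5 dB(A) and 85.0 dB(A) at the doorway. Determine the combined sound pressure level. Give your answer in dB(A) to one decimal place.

94.1 dB(A)

Incoherent sources combine by intensity addition: L_total = 10·log₁₀(Σ 10^(L_i/10)).
Σ 10^(L/10) = 10^(93.5/10) + 10^(85.0/10) = 2.555e+09.
L_total = 10·log₁₀(2.555e+09) = 94.07 dB(A).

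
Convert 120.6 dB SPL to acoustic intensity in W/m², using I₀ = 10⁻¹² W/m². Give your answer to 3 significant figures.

1.15 W/m²

I/I₀ = 10^(120.6/10) = 1.148e+12, so I = 1.148e+12 × 10⁻¹² W/m².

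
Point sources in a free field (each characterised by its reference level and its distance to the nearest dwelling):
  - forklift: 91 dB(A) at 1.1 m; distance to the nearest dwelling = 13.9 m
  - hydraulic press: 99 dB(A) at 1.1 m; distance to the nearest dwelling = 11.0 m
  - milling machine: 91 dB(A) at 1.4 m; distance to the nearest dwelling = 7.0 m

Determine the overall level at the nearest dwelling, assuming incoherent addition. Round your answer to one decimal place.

Apply inverse-square spreading to bring every level to the receiver, then sum 10^(L/10).
forklift: 91 − 20·log₁₀(13.9/1.1) = 91 − 22.03 = 68.97 dB(A).
hydraulic press: 99 − 20·log₁₀(11.0/1.1) = 99 − 20.00 = 79.00 dB(A).
milling machine: 91 − 20·log₁₀(7.0/1.4) = 91 − 13.98 = 77.02 dB(A).
Σ 10^(L/10) = 1.377e+08 → L_total = 10·log₁₀(1.377e+08) = 81.39 dB(A).

81.4 dB(A)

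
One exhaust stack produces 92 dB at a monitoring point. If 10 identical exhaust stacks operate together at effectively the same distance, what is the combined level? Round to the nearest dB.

N identical incoherent sources raise the level by 10·log₁₀ N.
L_total = 92 + 10·log₁₀(10) = 92 + 10.000 = 102.00 dB.

102 dB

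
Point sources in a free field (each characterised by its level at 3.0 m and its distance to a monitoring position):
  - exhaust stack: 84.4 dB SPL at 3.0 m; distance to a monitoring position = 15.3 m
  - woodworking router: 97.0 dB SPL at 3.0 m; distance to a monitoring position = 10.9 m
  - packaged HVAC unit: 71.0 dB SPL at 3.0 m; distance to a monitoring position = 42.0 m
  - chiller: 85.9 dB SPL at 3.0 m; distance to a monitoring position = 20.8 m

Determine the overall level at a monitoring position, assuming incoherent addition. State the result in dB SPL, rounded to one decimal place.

86.0 dB SPL

First find each source's level at the receiver (point-source: −20·log₁₀(r/r_ref)), then combine on an intensity basis.
exhaust stack: 84.4 − 20·log₁₀(15.3/3.0) = 84.4 − 14.15 = 70.25 dB SPL.
woodworking router: 97.0 − 20·log₁₀(10.9/3.0) = 97.0 − 11.21 = 85.79 dB SPL.
packaged HVAC unit: 71.0 − 20·log₁₀(42.0/3.0) = 71.0 − 22.92 = 48.08 dB SPL.
chiller: 85.9 − 20·log₁₀(20.8/3.0) = 85.9 − 16.82 = 69.08 dB SPL.
Σ 10^(L/10) = 3.984e+08 → L_total = 10·log₁₀(3.984e+08) = 86.00 dB SPL.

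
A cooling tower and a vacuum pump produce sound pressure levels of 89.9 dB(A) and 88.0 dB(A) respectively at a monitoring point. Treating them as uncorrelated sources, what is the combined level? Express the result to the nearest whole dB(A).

92 dB(A)

Incoherent sources combine by intensity addition: L_total = 10·log₁₀(Σ 10^(L_i/10)).
Σ 10^(L/10) = 10^(89.9/10) + 10^(88.0/10) = 1.608e+09.
L_total = 10·log₁₀(1.608e+09) = 92.06 dB(A).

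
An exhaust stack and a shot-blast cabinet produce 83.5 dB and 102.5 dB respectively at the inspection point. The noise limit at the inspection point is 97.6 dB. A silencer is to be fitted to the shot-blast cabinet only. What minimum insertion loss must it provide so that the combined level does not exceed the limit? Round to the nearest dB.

5 dB

Fixed contribution from the other source: Σ 10^(L/10) = 10^(83.5/10) = 2.239e+08 (83.50 dB).
The limit corresponds to 10^(97.6/10) = 5.754e+09; subtracting the fixed part leaves 5.531e+09 for the shot-blast cabinet, i.e. 97.43 dB.
Required insertion loss = 102.5 − 97.43 = 5.07 dB.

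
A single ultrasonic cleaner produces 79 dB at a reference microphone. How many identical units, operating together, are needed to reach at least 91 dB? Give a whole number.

Need L₁ + 10·log₁₀ N ≥ 91, i.e. log₁₀ N ≥ 1.20.
N ≥ 10^(12.0/10) = 15.849, so N = 16.

16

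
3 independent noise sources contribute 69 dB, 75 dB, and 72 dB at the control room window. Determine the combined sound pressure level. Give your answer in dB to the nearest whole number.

Incoherent sources combine by intensity addition: L_total = 10·log₁₀(Σ 10^(L_i/10)).
Σ 10^(L/10) = 10^(69/10) + 10^(75/10) + 10^(72/10) = 5.541e+07.
L_total = 10·log₁₀(5.541e+07) = 77.44 dB.

77 dB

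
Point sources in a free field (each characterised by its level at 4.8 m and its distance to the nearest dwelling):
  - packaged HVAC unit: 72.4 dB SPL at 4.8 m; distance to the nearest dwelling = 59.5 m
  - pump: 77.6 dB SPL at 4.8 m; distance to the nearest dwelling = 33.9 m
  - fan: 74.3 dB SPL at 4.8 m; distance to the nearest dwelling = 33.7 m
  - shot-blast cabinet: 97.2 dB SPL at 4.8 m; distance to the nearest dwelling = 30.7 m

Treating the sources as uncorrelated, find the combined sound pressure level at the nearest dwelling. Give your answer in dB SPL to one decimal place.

Propagate each source to the receiver with L = L_ref − 20·log₁₀(r/r_ref), then add intensities.
packaged HVAC unit: 72.4 − 20·log₁₀(59.5/4.8) = 72.4 − 21.87 = 50.53 dB SPL.
pump: 77.6 − 20·log₁₀(33.9/4.8) = 77.6 − 16.98 = 60.62 dB SPL.
fan: 74.3 − 20·log₁₀(33.7/4.8) = 74.3 − 16.93 = 57.37 dB SPL.
shot-blast cabinet: 97.2 − 20·log₁₀(30.7/4.8) = 97.2 − 16.12 = 81.08 dB SPL.
Σ 10^(L/10) = 1.301e+08 → L_total = 10·log₁₀(1.301e+08) = 81.14 dB SPL.

81.1 dB SPL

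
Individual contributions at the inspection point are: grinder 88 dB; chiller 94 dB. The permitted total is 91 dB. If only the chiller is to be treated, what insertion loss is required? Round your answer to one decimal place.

Everything except the chiller sums to 10^(88/10) = 6.310e+08 in linear terms, 88.00 dB.
To meet 91 dB overall, the treated chiller may contribute at most 10^(91/10) − 6.310e+08 = 6.280e+08, i.e. 87.98 dB.
Required insertion loss = 94 − 87.98 = 6.02 dB.

6.0 dB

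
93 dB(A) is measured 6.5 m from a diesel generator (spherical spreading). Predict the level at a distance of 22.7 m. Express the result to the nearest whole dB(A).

For a point source, L₂ = L₁ − 20·log₁₀(r₂/r₁).
L₂ = 93 − 20·log₁₀(22.7/6.5) = 93 − 10.862 = 82.14 dB(A).

82 dB(A)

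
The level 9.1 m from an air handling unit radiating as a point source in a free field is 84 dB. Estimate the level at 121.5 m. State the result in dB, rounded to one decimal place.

Spherical spreading from a point source gives a 20·log₁₀(r₂/r₁) drop.
L₂ = 84 − 20·log₁₀(121.5/9.1) = 84 − 22.511 = 61.49 dB.

61.5 dB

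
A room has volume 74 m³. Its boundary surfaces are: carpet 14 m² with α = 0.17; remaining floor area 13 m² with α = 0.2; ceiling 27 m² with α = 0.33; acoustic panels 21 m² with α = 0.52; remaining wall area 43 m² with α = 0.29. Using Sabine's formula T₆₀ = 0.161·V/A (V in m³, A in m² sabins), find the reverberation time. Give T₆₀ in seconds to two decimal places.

Total absorption A = 14·0.17 + 13·0.2 + 27·0.33 + 21·0.52 + 43·0.29 = 37.28 m² sabins.
T₆₀ = 0.161·V/A = 0.161·74/37.28 = 0.320 s.

0.32 s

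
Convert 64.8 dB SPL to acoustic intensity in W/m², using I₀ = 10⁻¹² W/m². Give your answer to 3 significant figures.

3.02e-06 W/m²

I/I₀ = 10^(64.8/10) = 3.02e+06, so I = 3.02e+06 × 10⁻¹² W/m².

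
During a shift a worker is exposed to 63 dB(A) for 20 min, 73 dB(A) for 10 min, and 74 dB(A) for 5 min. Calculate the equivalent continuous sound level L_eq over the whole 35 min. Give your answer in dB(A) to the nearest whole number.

70 dB(A)

L_eq = 10·log₁₀[(1/T)·Σ tᵢ·10^(Lᵢ/10)] with T = 35 min.
Σ tᵢ·10^(Lᵢ/10) = 20·10^(63/10) + 10·10^(73/10) + 5·10^(74/10) = 3.650e+08.
L_eq = 10·log₁₀(3.650e+08/35) = 70.18 dB(A).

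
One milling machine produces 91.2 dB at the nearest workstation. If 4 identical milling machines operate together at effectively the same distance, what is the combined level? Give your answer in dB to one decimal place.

N identical incoherent sources raise the level by 10·log₁₀ N.
L_total = 91.2 + 10·log₁₀(4) = 91.2 + 6.021 = 97.22 dB.

97.2 dB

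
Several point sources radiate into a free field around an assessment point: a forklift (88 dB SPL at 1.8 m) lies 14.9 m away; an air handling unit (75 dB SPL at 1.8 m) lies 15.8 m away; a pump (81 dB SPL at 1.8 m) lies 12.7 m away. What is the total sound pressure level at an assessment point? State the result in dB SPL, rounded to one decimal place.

70.8 dB SPL

First find each source's level at the receiver (point-source: −20·log₁₀(r/r_ref)), then combine on an intensity basis.
forklift: 88 − 20·log₁₀(14.9/1.8) = 88 − 18.36 = 69.64 dB SPL.
air handling unit: 75 − 20·log₁₀(15.8/1.8) = 75 − 18.87 = 56.13 dB SPL.
pump: 81 − 20·log₁₀(12.7/1.8) = 81 − 16.97 = 64.03 dB SPL.
Σ 10^(L/10) = 1.215e+07 → L_total = 10·log₁₀(1.215e+07) = 70.84 dB SPL.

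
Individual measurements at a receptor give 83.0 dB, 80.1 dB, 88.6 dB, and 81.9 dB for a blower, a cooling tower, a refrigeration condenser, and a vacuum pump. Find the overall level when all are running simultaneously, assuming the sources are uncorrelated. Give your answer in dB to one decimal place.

90.7 dB

Incoherent sources combine by intensity addition: L_total = 10·log₁₀(Σ 10^(L_i/10)).
Σ 10^(L/10) = 10^(83.0/10) + 10^(80.1/10) + 10^(88.6/10) + 10^(81.9/10) = 1.181e+09.
L_total = 10·log₁₀(1.181e+09) = 90.72 dB.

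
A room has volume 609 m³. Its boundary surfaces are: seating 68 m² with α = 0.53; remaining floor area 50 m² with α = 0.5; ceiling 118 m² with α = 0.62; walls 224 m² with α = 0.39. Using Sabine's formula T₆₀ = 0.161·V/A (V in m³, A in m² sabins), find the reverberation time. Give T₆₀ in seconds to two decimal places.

Summing Sᵢαᵢ: 68·0.53 + 50·0.5 + 118·0.62 + 224·0.39 = 221.56 m².
T₆₀ = 0.161 × 609 / 221.56 = 0.443 s.

0.44 s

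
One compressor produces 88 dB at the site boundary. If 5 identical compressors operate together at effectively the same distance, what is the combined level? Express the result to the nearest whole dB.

With 5 equal, uncorrelated contributions the intensity is 5× that of one unit, giving a rise of 10·log₁₀ 5.
L_total = 88 + 10·log₁₀(5) = 88 + 6.990 = 94.99 dB.

95 dB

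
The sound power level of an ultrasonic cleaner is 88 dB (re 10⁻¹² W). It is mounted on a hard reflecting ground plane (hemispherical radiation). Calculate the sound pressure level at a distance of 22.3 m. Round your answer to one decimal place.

53.1 dB

L_p = L_w − 10·log₁₀(2π·r²) with r = 22.3 m.
2π·r² = 3125 m², 10·log₁₀ of that is 34.948 dB.
L_p = 88 − 34.948 = 53.05 dB.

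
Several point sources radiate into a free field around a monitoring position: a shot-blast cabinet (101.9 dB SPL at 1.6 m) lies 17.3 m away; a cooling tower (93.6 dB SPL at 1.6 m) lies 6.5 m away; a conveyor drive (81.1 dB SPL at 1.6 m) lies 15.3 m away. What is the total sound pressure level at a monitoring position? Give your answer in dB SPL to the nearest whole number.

First find each source's level at the receiver (point-source: −20·log₁₀(r/r_ref)), then combine on an intensity basis.
shot-blast cabinet: 101.9 − 20·log₁₀(17.3/1.6) = 101.9 − 20.68 = 81.22 dB SPL.
cooling tower: 93.6 − 20·log₁₀(6.5/1.6) = 93.6 − 12.18 = 81.42 dB SPL.
conveyor drive: 81.1 − 20·log₁₀(15.3/1.6) = 81.1 − 19.61 = 61.49 dB SPL.
Σ 10^(L/10) = 2.727e+08 → L_total = 10·log₁₀(2.727e+08) = 84.36 dB SPL.

84 dB SPL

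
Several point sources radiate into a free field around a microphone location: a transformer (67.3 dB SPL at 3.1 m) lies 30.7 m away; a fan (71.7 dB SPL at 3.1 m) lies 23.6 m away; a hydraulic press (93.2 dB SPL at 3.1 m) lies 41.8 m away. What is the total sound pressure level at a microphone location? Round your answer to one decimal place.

70.7 dB SPL

First find each source's level at the receiver (point-source: −20·log₁₀(r/r_ref)), then combine on an intensity basis.
transformer: 67.3 − 20·log₁₀(30.7/3.1) = 67.3 − 19.92 = 47.38 dB SPL.
fan: 71.7 − 20·log₁₀(23.6/3.1) = 71.7 − 17.63 = 54.07 dB SPL.
hydraulic press: 93.2 − 20·log₁₀(41.8/3.1) = 93.2 − 22.60 = 70.60 dB SPL.
Σ 10^(L/10) = 1.180e+07 → L_total = 10·log₁₀(1.180e+07) = 70.72 dB SPL.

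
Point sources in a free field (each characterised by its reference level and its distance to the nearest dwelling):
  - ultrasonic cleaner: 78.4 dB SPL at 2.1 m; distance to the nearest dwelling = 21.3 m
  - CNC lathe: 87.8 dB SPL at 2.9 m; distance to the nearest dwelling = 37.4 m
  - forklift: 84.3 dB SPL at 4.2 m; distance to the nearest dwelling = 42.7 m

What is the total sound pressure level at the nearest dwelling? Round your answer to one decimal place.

68.4 dB SPL

Apply inverse-square spreading to bring every level to the receiver, then sum 10^(L/10).
ultrasonic cleaner: 78.4 − 20·log₁₀(21.3/2.1) = 78.4 − 20.12 = 58.28 dB SPL.
CNC lathe: 87.8 − 20·log₁₀(37.4/2.9) = 87.8 − 22.21 = 65.59 dB SPL.
forklift: 84.3 − 20·log₁₀(42.7/4.2) = 84.3 − 20.14 = 64.16 dB SPL.
Σ 10^(L/10) = 6.899e+06 → L_total = 10·log₁₀(6.899e+06) = 68.39 dB SPL.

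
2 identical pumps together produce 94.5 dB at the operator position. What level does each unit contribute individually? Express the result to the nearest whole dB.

For N identical incoherent sources L_total = L₁ + 10·log₁₀ N, so L₁ = 94.5 − 10·log₁₀(2) = 94.5 − 3.010.

91 dB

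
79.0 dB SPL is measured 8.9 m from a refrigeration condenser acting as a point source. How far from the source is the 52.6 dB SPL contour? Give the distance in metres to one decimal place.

For a point source L₁ − L₂ = 20·log₁₀(r₂/r₁), so r₂ = r₁·10^((L₁−L₂)/20).
r₂ = 8.9·10^((79.0−52.6)/20) = 8.9·10^(26.4/20) = 185.95 m.

185.9 m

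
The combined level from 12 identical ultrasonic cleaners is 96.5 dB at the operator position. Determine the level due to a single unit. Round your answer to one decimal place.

85.7 dB

For N identical incoherent sources L_total = L₁ + 10·log₁₀ N, so L₁ = 96.5 − 10·log₁₀(12) = 96.5 − 10.792.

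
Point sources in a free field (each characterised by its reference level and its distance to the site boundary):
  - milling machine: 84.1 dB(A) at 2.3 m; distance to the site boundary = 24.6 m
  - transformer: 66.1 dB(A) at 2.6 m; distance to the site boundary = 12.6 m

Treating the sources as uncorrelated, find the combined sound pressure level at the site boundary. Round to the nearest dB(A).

Propagate each source to the receiver with L = L_ref − 20·log₁₀(r/r_ref), then add intensities.
milling machine: 84.1 − 20·log₁₀(24.6/2.3) = 84.1 − 20.58 = 63.52 dB(A).
transformer: 66.1 − 20·log₁₀(12.6/2.6) = 66.1 − 13.71 = 52.39 dB(A).
Σ 10^(L/10) = 2.420e+06 → L_total = 10·log₁₀(2.420e+06) = 63.84 dB(A).

64 dB(A)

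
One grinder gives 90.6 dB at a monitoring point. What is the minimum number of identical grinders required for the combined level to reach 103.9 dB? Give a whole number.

22

Need L₁ + 10·log₁₀ N ≥ 103.9, i.e. log₁₀ N ≥ 1.33.
N ≥ 10^(13.3/10) = 21.380, so N = 22.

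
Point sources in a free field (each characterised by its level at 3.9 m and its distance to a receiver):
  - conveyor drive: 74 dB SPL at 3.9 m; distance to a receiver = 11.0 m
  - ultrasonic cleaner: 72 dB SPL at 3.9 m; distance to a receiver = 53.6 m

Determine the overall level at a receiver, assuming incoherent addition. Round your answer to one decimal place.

65.1 dB SPL

Propagate each source to the receiver with L = L_ref − 20·log₁₀(r/r_ref), then add intensities.
conveyor drive: 74 − 20·log₁₀(11.0/3.9) = 74 − 9.01 = 64.99 dB SPL.
ultrasonic cleaner: 72 − 20·log₁₀(53.6/3.9) = 72 − 22.76 = 49.24 dB SPL.
Σ 10^(L/10) = 3.241e+06 → L_total = 10·log₁₀(3.241e+06) = 65.11 dB SPL.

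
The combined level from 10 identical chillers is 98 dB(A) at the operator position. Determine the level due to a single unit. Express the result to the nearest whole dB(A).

For N identical incoherent sources L_total = L₁ + 10·log₁₀ N, so L₁ = 98 − 10·log₁₀(10) = 98 − 10.000.

88 dB(A)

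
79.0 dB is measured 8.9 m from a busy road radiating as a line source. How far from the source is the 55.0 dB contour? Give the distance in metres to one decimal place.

The 24.0 dB drop corresponds to a distance ratio of 10^(24.0/10) for a line source.
r₂ = 8.9·10^((79.0−55.0)/10) = 8.9·10^(24.0/10) = 2235.58 m.

2235.6 m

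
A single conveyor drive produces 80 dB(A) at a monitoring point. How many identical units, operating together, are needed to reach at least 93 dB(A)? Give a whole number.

N identical sources give L₁ + 10·log₁₀ N, so require 10·log₁₀ N ≥ 93 − 80 = 13.0 dB.
N ≥ 10^(13.0/10) = 19.953, so N = 20.

20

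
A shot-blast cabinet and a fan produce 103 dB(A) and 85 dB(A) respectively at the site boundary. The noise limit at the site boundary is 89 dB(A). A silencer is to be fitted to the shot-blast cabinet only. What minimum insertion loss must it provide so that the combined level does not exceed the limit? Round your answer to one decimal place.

Everything except the shot-blast cabinet sums to 10^(85/10) = 3.162e+08 in linear terms, 85.00 dB(A).
The limit corresponds to 10^(89/10) = 7.943e+08; subtracting the fixed part leaves 4.781e+08 for the shot-blast cabinet, i.e. 86.80 dB(A).
So the shot-blast cabinet must be reduced from 103 to 86.80 dB(A): IL = 16.20 dB.

16.2 dB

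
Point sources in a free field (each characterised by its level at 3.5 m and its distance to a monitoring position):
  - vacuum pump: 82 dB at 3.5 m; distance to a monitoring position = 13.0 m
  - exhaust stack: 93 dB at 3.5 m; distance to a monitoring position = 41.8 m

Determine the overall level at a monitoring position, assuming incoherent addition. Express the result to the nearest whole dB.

74 dB

Apply inverse-square spreading to bring every level to the receiver, then sum 10^(L/10).
vacuum pump: 82 − 20·log₁₀(13.0/3.5) = 82 − 11.40 = 70.60 dB.
exhaust stack: 93 − 20·log₁₀(41.8/3.5) = 93 − 21.54 = 71.46 dB.
Σ 10^(L/10) = 2.548e+07 → L_total = 10·log₁₀(2.548e+07) = 74.06 dB.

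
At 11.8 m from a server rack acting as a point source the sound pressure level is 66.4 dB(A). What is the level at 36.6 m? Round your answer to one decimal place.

56.6 dB(A)

Point-source attenuation: ΔL = 20·log₁₀(r₂/r₁) = 20·log₁₀(36.6/11.8) = 9.832 dB.
L₂ = 66.4 − 20·log₁₀(36.6/11.8) = 66.4 − 9.832 = 56.57 dB(A).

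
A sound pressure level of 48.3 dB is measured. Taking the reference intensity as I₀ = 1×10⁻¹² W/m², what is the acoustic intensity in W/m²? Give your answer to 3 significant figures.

6.76e-08 W/m²

I = I₀·10^(L/10) = 10⁻¹² × 10^(48.3/10) = 10^(-7.170).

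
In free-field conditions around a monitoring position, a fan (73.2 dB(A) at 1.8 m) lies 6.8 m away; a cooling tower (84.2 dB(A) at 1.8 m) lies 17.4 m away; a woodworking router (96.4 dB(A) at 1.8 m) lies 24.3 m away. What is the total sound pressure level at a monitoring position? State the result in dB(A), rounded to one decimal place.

74.5 dB(A)

Propagate each source to the receiver with L = L_ref − 20·log₁₀(r/r_ref), then add intensities.
fan: 73.2 − 20·log₁₀(6.8/1.8) = 73.2 − 11.54 = 61.66 dB(A).
cooling tower: 84.2 − 20·log₁₀(17.4/1.8) = 84.2 − 19.71 = 64.49 dB(A).
woodworking router: 96.4 − 20·log₁₀(24.3/1.8) = 96.4 − 22.61 = 73.79 dB(A).
Σ 10^(L/10) = 2.823e+07 → L_total = 10·log₁₀(2.823e+07) = 74.51 dB(A).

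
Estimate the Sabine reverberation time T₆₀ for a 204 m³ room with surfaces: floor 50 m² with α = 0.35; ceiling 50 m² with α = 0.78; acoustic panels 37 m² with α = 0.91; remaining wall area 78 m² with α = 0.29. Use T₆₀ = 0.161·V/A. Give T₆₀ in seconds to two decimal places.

Total absorption A = 50·0.35 + 50·0.78 + 37·0.91 + 78·0.29 = 112.79 m² sabins.
T₆₀ = 0.161·V/A = 0.161·204/112.79 = 0.291 s.

0.29 s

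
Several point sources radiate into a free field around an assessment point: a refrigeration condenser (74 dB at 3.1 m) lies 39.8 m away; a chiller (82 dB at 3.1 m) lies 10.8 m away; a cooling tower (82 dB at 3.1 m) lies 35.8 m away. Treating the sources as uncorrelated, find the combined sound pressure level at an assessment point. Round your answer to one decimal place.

71.6 dB

Propagate each source to the receiver with L = L_ref − 20·log₁₀(r/r_ref), then add intensities.
refrigeration condenser: 74 − 20·log₁₀(39.8/3.1) = 74 − 22.17 = 51.83 dB.
chiller: 82 − 20·log₁₀(10.8/3.1) = 82 − 10.84 = 71.16 dB.
cooling tower: 82 − 20·log₁₀(35.8/3.1) = 82 − 21.25 = 60.75 dB.
Σ 10^(L/10) = 1.440e+07 → L_total = 10·log₁₀(1.440e+07) = 71.58 dB.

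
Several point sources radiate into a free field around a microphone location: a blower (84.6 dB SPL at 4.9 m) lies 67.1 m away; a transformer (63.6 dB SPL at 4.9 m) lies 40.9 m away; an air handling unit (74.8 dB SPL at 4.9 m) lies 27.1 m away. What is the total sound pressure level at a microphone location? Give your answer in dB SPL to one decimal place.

Propagate each source to the receiver with L = L_ref − 20·log₁₀(r/r_ref), then add intensities.
blower: 84.6 − 20·log₁₀(67.1/4.9) = 84.6 − 22.73 = 61.87 dB SPL.
transformer: 63.6 − 20·log₁₀(40.9/4.9) = 63.6 − 18.43 = 45.17 dB SPL.
air handling unit: 74.8 − 20·log₁₀(27.1/4.9) = 74.8 − 14.86 = 59.94 dB SPL.
Σ 10^(L/10) = 2.558e+06 → L_total = 10·log₁₀(2.558e+06) = 64.08 dB SPL.

64.1 dB SPL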